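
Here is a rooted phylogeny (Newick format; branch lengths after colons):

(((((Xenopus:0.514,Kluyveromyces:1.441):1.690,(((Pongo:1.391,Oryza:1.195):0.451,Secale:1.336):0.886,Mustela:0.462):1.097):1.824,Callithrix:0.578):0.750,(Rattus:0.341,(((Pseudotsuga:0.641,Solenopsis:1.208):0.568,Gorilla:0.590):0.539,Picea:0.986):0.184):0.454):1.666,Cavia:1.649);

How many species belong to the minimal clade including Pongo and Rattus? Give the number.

12

The MRCA of Pongo and Rattus is the node subtending ((((Xenopus,Kluyveromyces),(((Pongo,Oryza),Secale),Mustela)),Callithrix),(Rattus,(((Pseudotsuga,Solenopsis),Gorilla),Picea))).
That clade contains 12 terminal taxa: Callithrix, Gorilla, Kluyveromyces, Mustela, Oryza, Picea, Pongo, Pseudotsuga, Rattus, Secale, Solenopsis, Xenopus.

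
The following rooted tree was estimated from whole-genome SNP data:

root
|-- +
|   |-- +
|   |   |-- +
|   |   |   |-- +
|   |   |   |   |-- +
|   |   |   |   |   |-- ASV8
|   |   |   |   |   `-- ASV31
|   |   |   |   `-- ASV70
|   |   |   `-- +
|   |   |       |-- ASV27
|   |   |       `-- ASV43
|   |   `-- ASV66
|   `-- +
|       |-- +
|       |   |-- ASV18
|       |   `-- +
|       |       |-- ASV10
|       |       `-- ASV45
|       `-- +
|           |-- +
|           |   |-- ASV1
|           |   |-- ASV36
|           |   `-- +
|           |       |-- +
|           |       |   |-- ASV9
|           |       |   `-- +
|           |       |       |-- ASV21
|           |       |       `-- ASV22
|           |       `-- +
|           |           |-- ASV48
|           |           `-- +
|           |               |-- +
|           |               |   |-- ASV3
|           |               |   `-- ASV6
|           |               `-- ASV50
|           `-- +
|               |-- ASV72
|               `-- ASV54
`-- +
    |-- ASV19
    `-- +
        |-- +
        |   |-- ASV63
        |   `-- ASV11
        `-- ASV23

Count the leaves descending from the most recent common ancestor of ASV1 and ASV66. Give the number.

20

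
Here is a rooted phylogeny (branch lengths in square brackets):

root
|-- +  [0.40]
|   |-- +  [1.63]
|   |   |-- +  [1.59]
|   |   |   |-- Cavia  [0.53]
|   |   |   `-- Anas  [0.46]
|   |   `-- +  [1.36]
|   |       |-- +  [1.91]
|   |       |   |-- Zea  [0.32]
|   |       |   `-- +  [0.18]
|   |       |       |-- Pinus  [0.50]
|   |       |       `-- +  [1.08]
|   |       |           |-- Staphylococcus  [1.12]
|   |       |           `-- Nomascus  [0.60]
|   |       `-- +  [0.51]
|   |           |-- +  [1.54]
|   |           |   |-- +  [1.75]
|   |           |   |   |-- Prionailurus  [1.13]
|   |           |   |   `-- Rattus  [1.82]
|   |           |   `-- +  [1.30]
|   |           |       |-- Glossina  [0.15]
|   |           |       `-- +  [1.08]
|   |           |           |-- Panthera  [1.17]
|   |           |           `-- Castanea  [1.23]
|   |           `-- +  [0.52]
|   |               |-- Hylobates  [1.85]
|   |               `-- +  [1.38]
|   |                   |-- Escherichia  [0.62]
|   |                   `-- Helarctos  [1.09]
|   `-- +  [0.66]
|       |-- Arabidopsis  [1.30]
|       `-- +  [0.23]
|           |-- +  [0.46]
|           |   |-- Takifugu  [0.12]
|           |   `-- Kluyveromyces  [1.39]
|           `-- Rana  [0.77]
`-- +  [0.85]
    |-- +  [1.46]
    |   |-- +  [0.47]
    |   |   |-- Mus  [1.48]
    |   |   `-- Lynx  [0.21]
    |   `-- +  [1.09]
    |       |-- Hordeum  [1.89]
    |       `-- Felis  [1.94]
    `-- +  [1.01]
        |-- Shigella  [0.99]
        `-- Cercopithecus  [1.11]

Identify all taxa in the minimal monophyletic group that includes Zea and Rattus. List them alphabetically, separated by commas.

Tracing Zea: it sits inside (Zea,(Pinus,(Staphylococcus,Nomascus))).
Tracing Rattus: it sits inside (Prionailurus,Rattus).
The smallest clade enclosing both is ((Zea,(Pinus,(Staphylococcus,Nomascus))),(((Prionailurus,Rattus),(Glossina,(Panthera,Castanea))),(Hylobates,(Escherichia,Helarctos)))); the answer is its 12 terminal taxa in alphabetical order.

Castanea, Escherichia, Glossina, Helarctos, Hylobates, Nomascus, Panthera, Pinus, Prionailurus, Rattus, Staphylococcus, Zea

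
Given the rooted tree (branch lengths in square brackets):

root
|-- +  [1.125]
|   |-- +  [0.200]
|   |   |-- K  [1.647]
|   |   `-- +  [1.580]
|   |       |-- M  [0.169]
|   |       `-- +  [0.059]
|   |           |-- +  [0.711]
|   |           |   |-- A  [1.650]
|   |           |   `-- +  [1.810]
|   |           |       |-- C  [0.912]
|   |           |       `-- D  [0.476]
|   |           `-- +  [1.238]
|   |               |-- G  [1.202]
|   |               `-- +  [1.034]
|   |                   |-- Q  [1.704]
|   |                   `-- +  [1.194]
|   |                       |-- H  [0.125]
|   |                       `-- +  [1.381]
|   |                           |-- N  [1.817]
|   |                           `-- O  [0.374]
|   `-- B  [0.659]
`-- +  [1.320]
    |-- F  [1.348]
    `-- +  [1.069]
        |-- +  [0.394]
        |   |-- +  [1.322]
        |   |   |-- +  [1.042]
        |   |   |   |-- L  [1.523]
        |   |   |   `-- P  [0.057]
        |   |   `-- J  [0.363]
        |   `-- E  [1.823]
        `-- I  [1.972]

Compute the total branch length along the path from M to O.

5.449

The path runs M → … → MRCA → … → O; the MRCA is the node subtending (M,((A,(C,D)),(G,(Q,(H,(N,O)))))).
Branch lengths along that path: 0.169 + 0.059 + 1.238 + 1.034 + 1.194 + 1.381 + 0.374 = 5.449.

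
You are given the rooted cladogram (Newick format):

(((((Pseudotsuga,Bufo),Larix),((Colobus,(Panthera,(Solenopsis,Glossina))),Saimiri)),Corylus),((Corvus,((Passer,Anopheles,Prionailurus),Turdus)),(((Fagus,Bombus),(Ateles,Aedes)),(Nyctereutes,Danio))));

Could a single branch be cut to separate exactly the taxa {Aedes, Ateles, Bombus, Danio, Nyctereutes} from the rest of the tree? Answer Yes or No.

The MRCA of the listed taxa subtends (((Fagus,Bombus),(Ateles,Aedes)),(Nyctereutes,Danio)).
That clade also contains Fagus, which is not in the proposed group, so the group is not monophyletic.

No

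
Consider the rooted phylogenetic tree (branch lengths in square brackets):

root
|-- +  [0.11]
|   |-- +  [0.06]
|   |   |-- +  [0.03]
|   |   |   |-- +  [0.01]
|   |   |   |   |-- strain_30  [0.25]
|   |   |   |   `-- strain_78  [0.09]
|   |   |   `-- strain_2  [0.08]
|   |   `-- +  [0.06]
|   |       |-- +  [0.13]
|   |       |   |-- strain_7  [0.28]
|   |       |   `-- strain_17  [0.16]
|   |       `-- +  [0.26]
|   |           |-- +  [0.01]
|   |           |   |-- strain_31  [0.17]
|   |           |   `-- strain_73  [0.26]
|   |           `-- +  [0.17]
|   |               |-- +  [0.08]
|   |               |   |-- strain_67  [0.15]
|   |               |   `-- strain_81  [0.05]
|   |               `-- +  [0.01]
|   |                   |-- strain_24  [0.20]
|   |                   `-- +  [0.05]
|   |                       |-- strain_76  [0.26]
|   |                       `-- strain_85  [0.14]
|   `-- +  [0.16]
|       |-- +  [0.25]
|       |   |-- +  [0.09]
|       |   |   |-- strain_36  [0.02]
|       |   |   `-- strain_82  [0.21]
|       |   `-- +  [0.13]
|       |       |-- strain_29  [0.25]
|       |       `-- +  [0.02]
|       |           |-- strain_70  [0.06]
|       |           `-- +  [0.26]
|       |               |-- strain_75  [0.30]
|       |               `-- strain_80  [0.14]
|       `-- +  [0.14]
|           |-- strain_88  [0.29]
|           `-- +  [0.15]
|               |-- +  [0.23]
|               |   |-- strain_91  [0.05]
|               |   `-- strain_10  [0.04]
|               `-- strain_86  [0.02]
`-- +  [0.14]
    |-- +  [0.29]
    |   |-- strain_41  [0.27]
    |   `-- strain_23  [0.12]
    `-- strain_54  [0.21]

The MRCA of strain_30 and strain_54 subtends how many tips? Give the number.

25

The MRCA of strain_30 and strain_54 is the root, so the clade is the entire tree.
That clade contains 25 terminal taxa: strain_10, strain_17, strain_2, strain_23, strain_24, strain_29, strain_30, strain_31, strain_36, strain_41, strain_54, strain_67, strain_7, strain_70, strain_73, strain_75, strain_76, strain_78, strain_80, strain_81, strain_82, strain_85, strain_86, strain_88, strain_91.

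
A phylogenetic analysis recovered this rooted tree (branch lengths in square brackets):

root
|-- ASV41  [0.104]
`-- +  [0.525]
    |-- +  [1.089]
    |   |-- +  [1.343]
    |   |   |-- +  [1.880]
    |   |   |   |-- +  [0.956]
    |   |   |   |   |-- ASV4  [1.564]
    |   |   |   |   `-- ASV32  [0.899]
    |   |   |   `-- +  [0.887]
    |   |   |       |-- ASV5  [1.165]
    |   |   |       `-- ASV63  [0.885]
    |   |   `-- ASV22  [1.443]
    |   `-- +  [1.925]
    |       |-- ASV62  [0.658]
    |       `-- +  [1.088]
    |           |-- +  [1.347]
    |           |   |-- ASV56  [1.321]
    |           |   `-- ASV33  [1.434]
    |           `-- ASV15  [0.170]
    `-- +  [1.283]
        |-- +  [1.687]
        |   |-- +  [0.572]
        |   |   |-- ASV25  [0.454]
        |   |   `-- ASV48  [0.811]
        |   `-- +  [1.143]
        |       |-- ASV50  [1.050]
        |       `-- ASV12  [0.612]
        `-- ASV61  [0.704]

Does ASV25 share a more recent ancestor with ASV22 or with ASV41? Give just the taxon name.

ASV22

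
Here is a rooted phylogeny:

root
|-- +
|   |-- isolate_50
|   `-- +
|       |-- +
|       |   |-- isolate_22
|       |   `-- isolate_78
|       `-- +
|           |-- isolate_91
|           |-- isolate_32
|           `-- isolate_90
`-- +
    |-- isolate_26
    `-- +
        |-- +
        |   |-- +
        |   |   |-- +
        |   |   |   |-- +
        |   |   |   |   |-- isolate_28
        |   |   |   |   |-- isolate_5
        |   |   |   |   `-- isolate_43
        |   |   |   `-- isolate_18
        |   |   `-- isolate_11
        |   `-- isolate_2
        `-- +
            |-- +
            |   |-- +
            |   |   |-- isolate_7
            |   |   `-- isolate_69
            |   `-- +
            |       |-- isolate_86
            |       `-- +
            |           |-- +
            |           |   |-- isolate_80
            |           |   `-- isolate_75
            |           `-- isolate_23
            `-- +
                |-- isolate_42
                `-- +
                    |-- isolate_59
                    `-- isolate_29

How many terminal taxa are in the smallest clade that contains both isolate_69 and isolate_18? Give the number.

The MRCA of isolate_69 and isolate_18 is the node subtending (((((isolate_28,isolate_5,isolate_43),isolate_18),isolate_11),isolate_2),(((isolate_7,isolate_69),(isolate_86,((isolate_80,isolate_75),isolate_23))),(isolate_42,(isolate_59,isolate_29)))).
That clade contains 15 terminal taxa: isolate_11, isolate_18, isolate_2, isolate_23, isolate_28, isolate_29, isolate_42, isolate_43, isolate_5, isolate_59, isolate_69, isolate_7, isolate_75, isolate_80, isolate_86.

15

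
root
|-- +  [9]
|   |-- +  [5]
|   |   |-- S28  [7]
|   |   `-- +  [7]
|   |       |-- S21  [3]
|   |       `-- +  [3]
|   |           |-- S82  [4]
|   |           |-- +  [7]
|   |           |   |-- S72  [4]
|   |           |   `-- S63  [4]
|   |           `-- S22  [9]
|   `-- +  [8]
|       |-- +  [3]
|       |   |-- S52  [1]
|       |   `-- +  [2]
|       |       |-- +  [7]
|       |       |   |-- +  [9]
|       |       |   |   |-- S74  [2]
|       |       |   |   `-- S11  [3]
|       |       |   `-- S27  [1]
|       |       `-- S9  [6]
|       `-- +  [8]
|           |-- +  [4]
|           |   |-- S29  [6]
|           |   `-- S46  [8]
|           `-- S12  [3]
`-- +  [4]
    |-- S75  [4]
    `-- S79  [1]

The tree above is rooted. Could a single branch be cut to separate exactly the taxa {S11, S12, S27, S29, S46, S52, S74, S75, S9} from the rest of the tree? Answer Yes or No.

The MRCA of the listed taxa is the root, so the smallest clade containing them is the whole tree.
That clade also contains S21, S22, S28, S63, S72, S79, S82, which are not in the proposed group, so the group is not monophyletic.

No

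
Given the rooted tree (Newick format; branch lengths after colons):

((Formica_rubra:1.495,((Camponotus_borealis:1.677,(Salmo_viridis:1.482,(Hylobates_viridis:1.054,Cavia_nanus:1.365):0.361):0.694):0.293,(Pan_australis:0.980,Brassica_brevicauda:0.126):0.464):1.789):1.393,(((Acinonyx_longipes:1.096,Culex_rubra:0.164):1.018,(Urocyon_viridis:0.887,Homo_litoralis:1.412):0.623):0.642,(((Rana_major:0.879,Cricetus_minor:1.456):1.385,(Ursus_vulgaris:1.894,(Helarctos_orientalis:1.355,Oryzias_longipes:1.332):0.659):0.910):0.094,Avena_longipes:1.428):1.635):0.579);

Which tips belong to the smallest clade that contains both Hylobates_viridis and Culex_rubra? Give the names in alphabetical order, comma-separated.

Acinonyx_longipes, Avena_longipes, Brassica_brevicauda, Camponotus_borealis, Cavia_nanus, Cricetus_minor, Culex_rubra, Formica_rubra, Helarctos_orientalis, Homo_litoralis, Hylobates_viridis, Oryzias_longipes, Pan_australis, Rana_major, Salmo_viridis, Urocyon_viridis, Ursus_vulgaris

Tracing Hylobates_viridis: it sits inside (Hylobates_viridis,Cavia_nanus).
Tracing Culex_rubra: it sits inside (Acinonyx_longipes,Culex_rubra).
The smallest clade enclosing both is the whole tree (their MRCA is the root), so the answer is all 17 tips in alphabetical order.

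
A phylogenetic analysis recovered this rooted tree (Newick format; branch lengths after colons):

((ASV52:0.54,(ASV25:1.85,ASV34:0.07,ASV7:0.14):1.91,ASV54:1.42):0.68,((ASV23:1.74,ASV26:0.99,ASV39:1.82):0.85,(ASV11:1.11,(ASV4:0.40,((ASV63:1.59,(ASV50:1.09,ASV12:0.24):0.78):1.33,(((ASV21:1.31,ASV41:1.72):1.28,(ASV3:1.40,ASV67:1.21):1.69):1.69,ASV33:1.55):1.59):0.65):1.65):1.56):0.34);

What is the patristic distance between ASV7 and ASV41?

13.21

The path runs ASV7 → … → MRCA → … → ASV41; the MRCA is the root of the tree.
Branch lengths along that path: 0.14 + 1.91 + 0.68 + 0.34 + 1.56 + 1.65 + 0.65 + 1.59 + 1.69 + 1.28 + 1.72 = 13.21.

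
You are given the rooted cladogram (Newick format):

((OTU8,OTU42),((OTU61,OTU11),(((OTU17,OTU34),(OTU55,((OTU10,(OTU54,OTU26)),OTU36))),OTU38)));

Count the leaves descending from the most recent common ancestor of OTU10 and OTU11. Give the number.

10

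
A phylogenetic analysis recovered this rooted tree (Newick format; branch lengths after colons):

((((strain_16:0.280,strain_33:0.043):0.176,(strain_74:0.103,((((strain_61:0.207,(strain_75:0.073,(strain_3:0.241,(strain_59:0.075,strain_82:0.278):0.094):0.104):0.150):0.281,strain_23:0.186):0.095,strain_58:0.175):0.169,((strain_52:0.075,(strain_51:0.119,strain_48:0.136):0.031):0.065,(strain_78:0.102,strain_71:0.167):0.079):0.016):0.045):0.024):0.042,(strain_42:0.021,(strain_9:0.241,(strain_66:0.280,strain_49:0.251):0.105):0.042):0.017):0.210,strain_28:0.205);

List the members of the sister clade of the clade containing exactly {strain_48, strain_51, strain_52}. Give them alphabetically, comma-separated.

strain_71, strain_78

The clade containing exactly {strain_48, strain_51, strain_52} attaches to the tree at the node subtending ((strain_52,(strain_51,strain_48)),(strain_78,strain_71)).
The other lineage descending from that same node — the sister group — is (strain_78,strain_71); its 2 tips in alphabetical order are the answer.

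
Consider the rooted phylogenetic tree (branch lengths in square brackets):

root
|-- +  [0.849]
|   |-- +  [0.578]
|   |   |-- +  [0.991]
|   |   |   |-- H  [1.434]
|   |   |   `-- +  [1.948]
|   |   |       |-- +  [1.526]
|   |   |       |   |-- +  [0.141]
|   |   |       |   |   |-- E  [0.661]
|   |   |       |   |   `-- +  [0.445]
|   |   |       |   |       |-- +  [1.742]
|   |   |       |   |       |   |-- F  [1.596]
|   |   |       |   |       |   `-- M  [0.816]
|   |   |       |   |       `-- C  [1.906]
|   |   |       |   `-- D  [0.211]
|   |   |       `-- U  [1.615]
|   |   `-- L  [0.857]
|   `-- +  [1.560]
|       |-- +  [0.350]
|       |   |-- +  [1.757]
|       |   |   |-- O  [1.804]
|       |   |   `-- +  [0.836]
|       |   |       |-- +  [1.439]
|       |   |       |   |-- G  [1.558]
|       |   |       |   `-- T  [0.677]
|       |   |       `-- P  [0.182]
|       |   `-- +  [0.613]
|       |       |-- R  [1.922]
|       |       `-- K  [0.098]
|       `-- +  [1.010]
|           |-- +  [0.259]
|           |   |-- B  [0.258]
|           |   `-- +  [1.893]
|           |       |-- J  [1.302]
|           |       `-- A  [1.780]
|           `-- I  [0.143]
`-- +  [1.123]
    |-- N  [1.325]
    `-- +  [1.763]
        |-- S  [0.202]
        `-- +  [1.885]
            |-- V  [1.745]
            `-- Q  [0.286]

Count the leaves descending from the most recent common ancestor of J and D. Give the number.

18

The MRCA of J and D is the node subtending (((H,(((E,((F,M),C)),D),U)),L),(((O,((G,T),P)),(R,K)),((B,(J,A)),I))).
That clade contains 18 terminal taxa: A, B, C, D, E, F, G, H, I, J, K, L, M, O, P, R, T, U.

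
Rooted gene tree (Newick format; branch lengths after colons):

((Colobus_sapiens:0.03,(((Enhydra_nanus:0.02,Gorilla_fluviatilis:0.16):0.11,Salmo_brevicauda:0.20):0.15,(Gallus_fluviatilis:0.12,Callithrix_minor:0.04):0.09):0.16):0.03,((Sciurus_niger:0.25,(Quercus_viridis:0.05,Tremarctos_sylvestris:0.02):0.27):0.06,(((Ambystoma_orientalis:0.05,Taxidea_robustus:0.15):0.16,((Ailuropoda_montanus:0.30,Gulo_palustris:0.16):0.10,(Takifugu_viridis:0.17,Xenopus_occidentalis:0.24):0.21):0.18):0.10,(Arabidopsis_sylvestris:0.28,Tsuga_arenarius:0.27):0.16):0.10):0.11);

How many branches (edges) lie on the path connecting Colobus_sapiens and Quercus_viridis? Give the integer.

6

The MRCA of Colobus_sapiens and Quercus_viridis is the root of the tree.
From Colobus_sapiens up to that node: 2 branches. From Quercus_viridis up to the same node: 4 branches. Total: 2 + 4 = 6.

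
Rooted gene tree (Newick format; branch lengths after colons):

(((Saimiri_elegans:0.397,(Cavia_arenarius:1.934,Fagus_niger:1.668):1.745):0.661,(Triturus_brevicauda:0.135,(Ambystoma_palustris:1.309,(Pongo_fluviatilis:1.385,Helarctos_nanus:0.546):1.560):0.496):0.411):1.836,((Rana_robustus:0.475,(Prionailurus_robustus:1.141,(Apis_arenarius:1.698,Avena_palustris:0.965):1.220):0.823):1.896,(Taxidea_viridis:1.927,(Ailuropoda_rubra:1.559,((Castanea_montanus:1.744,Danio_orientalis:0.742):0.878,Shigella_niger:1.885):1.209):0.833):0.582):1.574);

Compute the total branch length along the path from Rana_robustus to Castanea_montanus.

7.617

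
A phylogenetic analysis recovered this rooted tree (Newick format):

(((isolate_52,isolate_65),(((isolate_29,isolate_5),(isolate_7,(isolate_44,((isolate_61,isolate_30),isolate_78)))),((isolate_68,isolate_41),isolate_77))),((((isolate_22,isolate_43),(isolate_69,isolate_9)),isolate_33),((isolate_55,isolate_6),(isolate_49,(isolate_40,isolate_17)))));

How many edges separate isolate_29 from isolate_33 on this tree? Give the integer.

8

The MRCA of isolate_29 and isolate_33 is the root of the tree.
From isolate_29 up to that node: 5 branches. From isolate_33 up to the same node: 3 branches. Total: 5 + 3 = 8.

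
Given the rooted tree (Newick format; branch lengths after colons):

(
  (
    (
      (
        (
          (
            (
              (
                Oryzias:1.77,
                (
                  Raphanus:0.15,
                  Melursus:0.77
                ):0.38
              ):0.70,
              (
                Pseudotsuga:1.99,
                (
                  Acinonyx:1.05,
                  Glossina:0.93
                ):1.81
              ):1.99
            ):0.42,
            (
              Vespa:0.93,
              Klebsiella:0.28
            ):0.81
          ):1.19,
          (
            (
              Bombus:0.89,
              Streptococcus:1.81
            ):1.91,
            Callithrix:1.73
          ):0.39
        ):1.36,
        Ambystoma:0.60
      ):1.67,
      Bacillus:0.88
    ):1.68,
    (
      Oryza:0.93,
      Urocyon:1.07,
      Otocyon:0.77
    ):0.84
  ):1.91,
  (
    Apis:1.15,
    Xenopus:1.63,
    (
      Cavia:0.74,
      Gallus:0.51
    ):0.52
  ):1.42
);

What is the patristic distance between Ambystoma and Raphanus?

4.80

The path runs Ambystoma → … → MRCA → … → Raphanus; the MRCA is the node subtending (((((Oryzias,(Raphanus,Melursus)),(Pseudotsuga,(Acinonyx,Glossina))),(Vespa,Klebsiella)),((Bombus,Streptococcus),Callithrix)),Ambystoma).
Branch lengths along that path: 0.60 + 1.36 + 1.19 + 0.42 + 0.70 + 0.38 + 0.15 = 4.80.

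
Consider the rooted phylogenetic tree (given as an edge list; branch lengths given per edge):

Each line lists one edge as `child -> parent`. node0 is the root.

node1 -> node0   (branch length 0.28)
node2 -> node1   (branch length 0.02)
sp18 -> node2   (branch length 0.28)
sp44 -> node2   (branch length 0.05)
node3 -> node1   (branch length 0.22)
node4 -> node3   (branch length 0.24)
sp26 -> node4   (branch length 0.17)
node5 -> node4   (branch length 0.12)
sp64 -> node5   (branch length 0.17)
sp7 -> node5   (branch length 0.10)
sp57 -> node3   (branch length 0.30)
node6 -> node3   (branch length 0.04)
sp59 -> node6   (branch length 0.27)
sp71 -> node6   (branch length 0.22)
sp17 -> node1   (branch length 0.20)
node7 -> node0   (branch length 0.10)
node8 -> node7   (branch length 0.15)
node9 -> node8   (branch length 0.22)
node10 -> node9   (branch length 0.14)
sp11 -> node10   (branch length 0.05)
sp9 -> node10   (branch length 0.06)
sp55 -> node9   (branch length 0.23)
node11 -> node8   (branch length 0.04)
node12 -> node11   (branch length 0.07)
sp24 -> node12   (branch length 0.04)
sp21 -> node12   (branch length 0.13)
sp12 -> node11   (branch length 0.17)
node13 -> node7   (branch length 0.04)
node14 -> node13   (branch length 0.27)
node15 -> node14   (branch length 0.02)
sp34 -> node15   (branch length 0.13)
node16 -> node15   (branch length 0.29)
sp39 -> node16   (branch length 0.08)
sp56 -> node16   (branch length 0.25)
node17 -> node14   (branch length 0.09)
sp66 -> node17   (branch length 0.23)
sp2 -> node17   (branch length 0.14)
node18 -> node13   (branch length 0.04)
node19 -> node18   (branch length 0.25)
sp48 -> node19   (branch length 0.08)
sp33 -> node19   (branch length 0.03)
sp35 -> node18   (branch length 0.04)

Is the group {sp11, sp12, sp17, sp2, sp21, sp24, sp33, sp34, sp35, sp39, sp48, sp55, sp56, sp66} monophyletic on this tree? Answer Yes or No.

No

The MRCA of the listed taxa is the root, so the smallest clade containing them is the whole tree.
That clade also contains sp18, sp26, sp44, sp57, sp59, sp64, sp7, sp71, sp9, which are not in the proposed group, so the group is not monophyletic.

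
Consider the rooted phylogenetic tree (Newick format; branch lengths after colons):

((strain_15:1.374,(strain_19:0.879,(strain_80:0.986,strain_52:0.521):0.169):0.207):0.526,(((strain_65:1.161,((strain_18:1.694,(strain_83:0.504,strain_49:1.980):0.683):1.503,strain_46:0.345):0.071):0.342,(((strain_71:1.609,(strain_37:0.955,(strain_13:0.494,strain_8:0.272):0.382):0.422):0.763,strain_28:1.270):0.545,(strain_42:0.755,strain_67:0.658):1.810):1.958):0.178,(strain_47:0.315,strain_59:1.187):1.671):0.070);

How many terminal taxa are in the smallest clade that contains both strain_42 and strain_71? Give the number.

The MRCA of strain_42 and strain_71 is the node subtending (((strain_71,(strain_37,(strain_13,strain_8))),strain_28),(strain_42,strain_67)).
That clade contains 7 terminal taxa: strain_13, strain_28, strain_37, strain_42, strain_67, strain_71, strain_8.

7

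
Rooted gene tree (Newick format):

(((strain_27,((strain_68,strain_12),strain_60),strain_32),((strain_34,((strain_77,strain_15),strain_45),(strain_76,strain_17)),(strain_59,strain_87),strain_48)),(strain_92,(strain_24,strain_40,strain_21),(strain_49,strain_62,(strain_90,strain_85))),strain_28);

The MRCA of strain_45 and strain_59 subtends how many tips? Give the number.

The MRCA of strain_45 and strain_59 is the node subtending ((strain_34,((strain_77,strain_15),strain_45),(strain_76,strain_17)),(strain_59,strain_87),strain_48).
That clade contains 9 terminal taxa: strain_15, strain_17, strain_34, strain_45, strain_48, strain_59, strain_76, strain_77, strain_87.

9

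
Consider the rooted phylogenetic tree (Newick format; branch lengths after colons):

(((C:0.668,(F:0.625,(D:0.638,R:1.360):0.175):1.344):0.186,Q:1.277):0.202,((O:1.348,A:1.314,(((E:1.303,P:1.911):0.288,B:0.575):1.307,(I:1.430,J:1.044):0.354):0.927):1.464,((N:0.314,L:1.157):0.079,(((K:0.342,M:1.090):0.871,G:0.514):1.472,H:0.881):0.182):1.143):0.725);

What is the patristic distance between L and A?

5.157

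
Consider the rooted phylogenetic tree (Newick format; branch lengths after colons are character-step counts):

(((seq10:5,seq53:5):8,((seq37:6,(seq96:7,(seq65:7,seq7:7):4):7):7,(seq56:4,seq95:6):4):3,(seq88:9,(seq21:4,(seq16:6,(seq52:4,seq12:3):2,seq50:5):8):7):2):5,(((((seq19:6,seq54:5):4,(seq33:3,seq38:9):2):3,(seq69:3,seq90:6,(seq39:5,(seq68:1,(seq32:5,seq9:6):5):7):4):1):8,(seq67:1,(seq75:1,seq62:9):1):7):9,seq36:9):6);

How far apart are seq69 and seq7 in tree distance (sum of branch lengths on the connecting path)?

The path runs seq69 → … → MRCA → … → seq7; the MRCA is the root of the tree.
Branch lengths along that path: 3 + 1 + 8 + 9 + 6 + 5 + 3 + 7 + 7 + 4 + 7 = 60.

60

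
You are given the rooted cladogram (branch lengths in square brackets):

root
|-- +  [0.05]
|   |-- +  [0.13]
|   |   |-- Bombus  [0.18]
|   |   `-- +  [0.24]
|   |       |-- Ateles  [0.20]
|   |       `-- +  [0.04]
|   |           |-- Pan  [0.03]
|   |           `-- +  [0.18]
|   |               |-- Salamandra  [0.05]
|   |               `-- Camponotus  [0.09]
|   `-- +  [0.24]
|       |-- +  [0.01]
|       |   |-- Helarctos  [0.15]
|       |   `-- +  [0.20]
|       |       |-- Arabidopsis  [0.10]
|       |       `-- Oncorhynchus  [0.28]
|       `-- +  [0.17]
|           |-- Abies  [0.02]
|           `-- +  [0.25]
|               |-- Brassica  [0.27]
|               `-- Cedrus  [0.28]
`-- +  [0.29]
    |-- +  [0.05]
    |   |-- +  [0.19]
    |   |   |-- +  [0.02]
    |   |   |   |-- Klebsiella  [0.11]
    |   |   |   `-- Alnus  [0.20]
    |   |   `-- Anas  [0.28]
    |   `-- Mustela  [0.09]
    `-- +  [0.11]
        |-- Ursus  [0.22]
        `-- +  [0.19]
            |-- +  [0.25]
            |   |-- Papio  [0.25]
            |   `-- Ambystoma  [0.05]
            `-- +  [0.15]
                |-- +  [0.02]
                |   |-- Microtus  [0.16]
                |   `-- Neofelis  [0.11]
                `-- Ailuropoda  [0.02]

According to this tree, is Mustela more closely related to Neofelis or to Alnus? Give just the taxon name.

The MRCA of Mustela and Alnus subtends (((Klebsiella,Alnus),Anas),Mustela) (4 taxa).
The MRCA of Mustela and Neofelis subtends ((((Klebsiella,Alnus),Anas),Mustela),(Ursus,((Papio,Ambystoma),((Microtus,Neofelis),Ailuropoda)))) (10 taxa).
The first is nested inside the second, so Mustela shares a more recent common ancestor with Alnus.

Alnus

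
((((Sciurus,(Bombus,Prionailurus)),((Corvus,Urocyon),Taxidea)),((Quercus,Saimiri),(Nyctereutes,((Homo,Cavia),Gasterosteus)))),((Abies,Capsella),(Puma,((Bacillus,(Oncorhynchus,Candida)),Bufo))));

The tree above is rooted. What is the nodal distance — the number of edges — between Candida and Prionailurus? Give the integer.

11

The MRCA of Candida and Prionailurus is the root of the tree.
From Candida up to that node: 6 branches. From Prionailurus up to the same node: 5 branches. Total: 6 + 5 = 11.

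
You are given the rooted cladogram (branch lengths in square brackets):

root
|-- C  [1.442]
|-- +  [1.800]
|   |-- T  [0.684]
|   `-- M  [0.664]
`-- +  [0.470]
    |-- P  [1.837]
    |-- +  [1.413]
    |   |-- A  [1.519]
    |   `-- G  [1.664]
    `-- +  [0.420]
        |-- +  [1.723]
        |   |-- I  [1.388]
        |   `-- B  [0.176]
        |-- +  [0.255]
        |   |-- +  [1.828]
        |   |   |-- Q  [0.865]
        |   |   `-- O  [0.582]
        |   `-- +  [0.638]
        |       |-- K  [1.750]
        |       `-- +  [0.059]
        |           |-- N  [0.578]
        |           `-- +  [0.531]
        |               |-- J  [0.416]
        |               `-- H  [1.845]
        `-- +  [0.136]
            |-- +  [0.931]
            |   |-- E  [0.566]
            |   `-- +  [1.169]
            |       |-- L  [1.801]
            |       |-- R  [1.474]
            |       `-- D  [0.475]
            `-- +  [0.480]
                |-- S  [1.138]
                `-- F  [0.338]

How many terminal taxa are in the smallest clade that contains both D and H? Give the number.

The MRCA of D and H is the node subtending ((I,B),((Q,O),(K,(N,(J,H)))),((E,(L,R,D)),(S,F))).
That clade contains 14 terminal taxa: B, D, E, F, H, I, J, K, L, N, O, Q, R, S.

14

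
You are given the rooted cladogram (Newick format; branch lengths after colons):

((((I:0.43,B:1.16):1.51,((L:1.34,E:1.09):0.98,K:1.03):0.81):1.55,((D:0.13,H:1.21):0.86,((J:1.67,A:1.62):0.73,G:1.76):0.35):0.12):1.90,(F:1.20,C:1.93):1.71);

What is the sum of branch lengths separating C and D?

The path runs C → … → MRCA → … → D; the MRCA is the root of the tree.
Branch lengths along that path: 1.93 + 1.71 + 1.90 + 0.12 + 0.86 + 0.13 = 6.65.

6.65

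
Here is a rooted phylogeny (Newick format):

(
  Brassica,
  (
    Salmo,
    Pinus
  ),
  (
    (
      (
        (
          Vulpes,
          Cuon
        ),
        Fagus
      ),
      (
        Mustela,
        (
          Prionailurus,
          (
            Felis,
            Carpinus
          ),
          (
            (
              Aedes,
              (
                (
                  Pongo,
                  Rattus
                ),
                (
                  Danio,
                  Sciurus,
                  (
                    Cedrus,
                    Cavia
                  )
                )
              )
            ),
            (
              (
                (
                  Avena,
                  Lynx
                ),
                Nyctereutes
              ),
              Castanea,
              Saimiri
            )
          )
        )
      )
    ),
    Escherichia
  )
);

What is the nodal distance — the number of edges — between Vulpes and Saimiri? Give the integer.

The MRCA of Vulpes and Saimiri is the node subtending (((Vulpes,Cuon),Fagus),(Mustela,(Prionailurus,(Felis,Carpinus),((Aedes,((Pongo,Rattus),(Danio,Sciurus,(Cedrus,Cavia)))),(((Avena,Lynx),Nyctereutes),Castanea,Saimiri))))).
From Vulpes up to that node: 3 branches. From Saimiri up to the same node: 5 branches. Total: 3 + 5 = 8.

8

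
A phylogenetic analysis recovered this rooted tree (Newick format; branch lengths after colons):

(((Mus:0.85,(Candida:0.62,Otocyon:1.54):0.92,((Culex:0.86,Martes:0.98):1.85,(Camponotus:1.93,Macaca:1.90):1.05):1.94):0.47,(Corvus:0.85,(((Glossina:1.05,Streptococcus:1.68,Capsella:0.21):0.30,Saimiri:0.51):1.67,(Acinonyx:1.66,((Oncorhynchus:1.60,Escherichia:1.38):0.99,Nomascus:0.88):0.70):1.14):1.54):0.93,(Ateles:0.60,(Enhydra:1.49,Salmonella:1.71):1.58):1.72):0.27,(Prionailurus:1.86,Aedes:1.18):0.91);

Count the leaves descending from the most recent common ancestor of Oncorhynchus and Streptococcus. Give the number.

The MRCA of Oncorhynchus and Streptococcus is the node subtending (((Glossina,Streptococcus,Capsella),Saimiri),(Acinonyx,((Oncorhynchus,Escherichia),Nomascus))).
That clade contains 8 terminal taxa: Acinonyx, Capsella, Escherichia, Glossina, Nomascus, Oncorhynchus, Saimiri, Streptococcus.

8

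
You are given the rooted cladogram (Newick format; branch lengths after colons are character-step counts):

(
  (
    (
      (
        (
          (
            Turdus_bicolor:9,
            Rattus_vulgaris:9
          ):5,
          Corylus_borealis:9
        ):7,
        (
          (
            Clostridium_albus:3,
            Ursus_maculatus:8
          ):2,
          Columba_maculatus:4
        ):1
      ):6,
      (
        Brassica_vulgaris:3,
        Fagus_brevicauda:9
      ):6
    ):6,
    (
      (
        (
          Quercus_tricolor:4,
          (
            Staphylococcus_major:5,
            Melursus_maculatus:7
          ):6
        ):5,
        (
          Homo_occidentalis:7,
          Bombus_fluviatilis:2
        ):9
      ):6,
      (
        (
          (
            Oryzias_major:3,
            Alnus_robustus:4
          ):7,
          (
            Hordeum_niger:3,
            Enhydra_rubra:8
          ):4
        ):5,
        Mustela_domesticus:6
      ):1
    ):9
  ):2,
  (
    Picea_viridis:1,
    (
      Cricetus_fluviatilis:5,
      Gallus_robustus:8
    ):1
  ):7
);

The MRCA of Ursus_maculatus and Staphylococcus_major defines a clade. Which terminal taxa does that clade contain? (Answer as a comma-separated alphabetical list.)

Alnus_robustus, Bombus_fluviatilis, Brassica_vulgaris, Clostridium_albus, Columba_maculatus, Corylus_borealis, Enhydra_rubra, Fagus_brevicauda, Homo_occidentalis, Hordeum_niger, Melursus_maculatus, Mustela_domesticus, Oryzias_major, Quercus_tricolor, Rattus_vulgaris, Staphylococcus_major, Turdus_bicolor, Ursus_maculatus

Tracing Ursus_maculatus: it sits inside (Clostridium_albus,Ursus_maculatus).
Tracing Staphylococcus_major: it sits inside (Staphylococcus_major,Melursus_maculatus).
The smallest clade enclosing both is (((((Turdus_bicolor,Rattus_vulgaris),Corylus_borealis),((Clostridium_albus,Ursus_maculatus),Columba_maculatus)),(Brassica_vulgaris,Fagus_brevicauda)),(((Quercus_tricolor,(Staphylococcus_major,Melursus_maculatus)),(Homo_occidentalis,Bombus_fluviatilis)),(((Oryzias_major,Alnus_robustus),(Hordeum_niger,Enhydra_rubra)),Mustela_domesticus))); the answer is its 18 terminal taxa in alphabetical order.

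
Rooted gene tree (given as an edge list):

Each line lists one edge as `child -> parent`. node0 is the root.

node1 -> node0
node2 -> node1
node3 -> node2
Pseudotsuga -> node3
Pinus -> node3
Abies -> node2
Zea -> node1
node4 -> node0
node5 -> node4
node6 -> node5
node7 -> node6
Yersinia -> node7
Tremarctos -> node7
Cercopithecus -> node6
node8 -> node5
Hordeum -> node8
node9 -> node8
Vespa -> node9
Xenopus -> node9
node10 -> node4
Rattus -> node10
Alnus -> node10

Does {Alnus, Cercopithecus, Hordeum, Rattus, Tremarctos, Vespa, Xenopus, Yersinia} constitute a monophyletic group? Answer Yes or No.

The most recent common ancestor of these taxa subtends ((((Yersinia,Tremarctos),Cercopithecus),(Hordeum,(Vespa,Xenopus))),(Rattus,Alnus)).
That clade has exactly 8 tips — every listed taxon and nothing else — so the group is monophyletic.

Yes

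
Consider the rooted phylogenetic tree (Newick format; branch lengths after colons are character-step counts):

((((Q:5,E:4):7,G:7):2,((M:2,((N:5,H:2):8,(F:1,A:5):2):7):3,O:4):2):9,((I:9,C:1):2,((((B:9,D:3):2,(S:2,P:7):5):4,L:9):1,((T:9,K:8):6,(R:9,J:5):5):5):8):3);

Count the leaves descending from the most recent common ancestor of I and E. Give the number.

The MRCA of I and E is the root, so the clade is the entire tree.
That clade contains 20 terminal taxa: A, B, C, D, E, F, G, H, I, J, K, L, M, N, O, P, Q, R, S, T.

20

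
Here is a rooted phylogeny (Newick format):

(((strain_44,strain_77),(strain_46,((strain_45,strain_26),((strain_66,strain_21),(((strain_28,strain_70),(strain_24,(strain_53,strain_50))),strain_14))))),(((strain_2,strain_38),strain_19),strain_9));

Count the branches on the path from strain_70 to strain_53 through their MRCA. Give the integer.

The MRCA of strain_70 and strain_53 is the node subtending ((strain_28,strain_70),(strain_24,(strain_53,strain_50))).
From strain_70 up to that node: 2 branches. From strain_53 up to the same node: 3 branches. Total: 2 + 3 = 5.

5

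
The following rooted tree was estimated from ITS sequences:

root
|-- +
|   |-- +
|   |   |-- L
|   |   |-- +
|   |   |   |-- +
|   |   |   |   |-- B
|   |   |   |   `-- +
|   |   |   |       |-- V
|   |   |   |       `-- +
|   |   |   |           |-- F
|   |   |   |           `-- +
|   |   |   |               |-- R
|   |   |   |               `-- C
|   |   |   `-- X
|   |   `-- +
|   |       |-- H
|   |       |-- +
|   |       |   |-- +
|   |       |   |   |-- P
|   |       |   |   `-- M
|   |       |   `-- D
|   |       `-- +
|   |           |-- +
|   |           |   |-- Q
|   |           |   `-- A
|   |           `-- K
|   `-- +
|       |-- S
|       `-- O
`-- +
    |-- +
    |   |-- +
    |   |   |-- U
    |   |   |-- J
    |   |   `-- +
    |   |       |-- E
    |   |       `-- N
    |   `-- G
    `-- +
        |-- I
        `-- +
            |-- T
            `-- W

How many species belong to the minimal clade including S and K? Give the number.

16

The MRCA of S and K is the node subtending ((L,((B,(V,(F,(R,C)))),X),(H,((P,M),D),((Q,A),K))),(S,O)).
That clade contains 16 terminal taxa: A, B, C, D, F, H, K, L, M, O, P, Q, R, S, V, X.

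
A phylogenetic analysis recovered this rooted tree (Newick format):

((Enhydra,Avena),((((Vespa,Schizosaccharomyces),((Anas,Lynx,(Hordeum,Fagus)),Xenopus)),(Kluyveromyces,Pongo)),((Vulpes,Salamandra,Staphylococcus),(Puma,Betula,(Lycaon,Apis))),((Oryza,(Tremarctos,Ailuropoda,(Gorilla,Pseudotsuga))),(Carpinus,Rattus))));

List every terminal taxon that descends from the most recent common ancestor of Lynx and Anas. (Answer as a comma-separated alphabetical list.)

Tracing Lynx: it sits inside (Anas,Lynx,(Hordeum,Fagus)).
Tracing Anas: it sits inside (Anas,Lynx,(Hordeum,Fagus)).
The smallest clade enclosing both is (Anas,Lynx,(Hordeum,Fagus)); the answer is its 4 terminal taxa in alphabetical order.

Anas, Fagus, Hordeum, Lynx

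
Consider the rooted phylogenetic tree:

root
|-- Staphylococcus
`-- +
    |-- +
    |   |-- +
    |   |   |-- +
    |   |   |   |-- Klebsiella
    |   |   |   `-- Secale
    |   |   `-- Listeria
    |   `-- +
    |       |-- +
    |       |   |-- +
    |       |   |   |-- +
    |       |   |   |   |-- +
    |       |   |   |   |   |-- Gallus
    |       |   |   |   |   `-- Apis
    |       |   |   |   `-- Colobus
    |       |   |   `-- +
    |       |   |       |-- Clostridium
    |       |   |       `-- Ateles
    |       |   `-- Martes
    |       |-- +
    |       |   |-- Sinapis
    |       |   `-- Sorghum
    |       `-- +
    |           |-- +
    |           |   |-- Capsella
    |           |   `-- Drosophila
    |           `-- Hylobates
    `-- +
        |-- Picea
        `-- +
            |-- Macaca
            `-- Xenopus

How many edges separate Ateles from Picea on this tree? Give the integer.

The MRCA of Ateles and Picea is the node subtending ((((Klebsiella,Secale),Listeria),(((((Gallus,Apis),Colobus),(Clostridium,Ateles)),Martes),(Sinapis,Sorghum),((Capsella,Drosophila),Hylobates))),(Picea,(Macaca,Xenopus))).
From Ateles up to that node: 6 branches. From Picea up to the same node: 2 branches. Total: 6 + 2 = 8.

8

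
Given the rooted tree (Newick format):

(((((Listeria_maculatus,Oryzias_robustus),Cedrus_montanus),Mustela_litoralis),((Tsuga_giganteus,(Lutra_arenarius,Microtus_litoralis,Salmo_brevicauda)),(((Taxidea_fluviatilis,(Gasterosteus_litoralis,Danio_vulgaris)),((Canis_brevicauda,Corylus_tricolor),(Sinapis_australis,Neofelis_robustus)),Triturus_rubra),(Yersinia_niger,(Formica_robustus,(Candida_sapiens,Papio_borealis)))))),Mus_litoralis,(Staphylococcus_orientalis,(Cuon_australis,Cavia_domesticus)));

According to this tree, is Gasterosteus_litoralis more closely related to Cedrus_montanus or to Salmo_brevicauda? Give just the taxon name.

Salmo_brevicauda

The MRCA of Gasterosteus_litoralis and Salmo_brevicauda subtends ((Tsuga_giganteus,(Lutra_arenarius,Microtus_litoralis,Salmo_brevicauda)),(((Taxidea_fluviatilis,(Gasterosteus_litoralis,Danio_vulgaris)),((Canis_brevicauda,Corylus_tricolor),(Sinapis_australis,Neofelis_robustus)),Triturus_rubra),(Yersinia_niger,(Formica_robustus,(Candida_sapiens,Papio_borealis))))) (16 taxa).
The MRCA of Gasterosteus_litoralis and Cedrus_montanus subtends ((((Listeria_maculatus,Oryzias_robustus),Cedrus_montanus),Mustela_litoralis),((Tsuga_giganteus,(Lutra_arenarius,Microtus_litoralis,Salmo_brevicauda)),(((Taxidea_fluviatilis,(Gasterosteus_litoralis,Danio_vulgaris)),((Canis_brevicauda,Corylus_tricolor),(Sinapis_australis,Neofelis_robustus)),Triturus_rubra),(Yersinia_niger,(Formica_robustus,(Candida_sapiens,Papio_borealis)))))) (20 taxa).
The first is nested inside the second, so Gasterosteus_litoralis shares a more recent common ancestor with Salmo_brevicauda.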